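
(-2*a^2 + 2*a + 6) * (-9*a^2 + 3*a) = 18*a^4 - 24*a^3 - 48*a^2 + 18*a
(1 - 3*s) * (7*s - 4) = -21*s^2 + 19*s - 4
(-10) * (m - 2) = 20 - 10*m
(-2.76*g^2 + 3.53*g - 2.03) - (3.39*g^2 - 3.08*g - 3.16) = -6.15*g^2 + 6.61*g + 1.13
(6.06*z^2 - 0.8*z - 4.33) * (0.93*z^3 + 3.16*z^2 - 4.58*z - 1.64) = 5.6358*z^5 + 18.4056*z^4 - 34.3097*z^3 - 19.9572*z^2 + 21.1434*z + 7.1012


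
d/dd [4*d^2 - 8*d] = 8*d - 8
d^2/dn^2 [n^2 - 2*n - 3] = 2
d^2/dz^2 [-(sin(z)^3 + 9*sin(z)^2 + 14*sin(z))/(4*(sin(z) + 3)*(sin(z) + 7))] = (sin(z)^4 + 9*sin(z)^3 + 30*sin(z)^2 + 18*sin(z) - 6)/(4*(sin(z) + 3)^3)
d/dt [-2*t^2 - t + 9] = -4*t - 1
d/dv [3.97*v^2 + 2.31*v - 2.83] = 7.94*v + 2.31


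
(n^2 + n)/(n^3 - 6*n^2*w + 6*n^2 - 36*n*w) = (n + 1)/(n^2 - 6*n*w + 6*n - 36*w)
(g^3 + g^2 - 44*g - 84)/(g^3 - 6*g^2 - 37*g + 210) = (g + 2)/(g - 5)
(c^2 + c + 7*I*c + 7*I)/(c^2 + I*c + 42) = (c + 1)/(c - 6*I)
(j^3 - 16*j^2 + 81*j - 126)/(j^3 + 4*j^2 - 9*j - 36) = (j^2 - 13*j + 42)/(j^2 + 7*j + 12)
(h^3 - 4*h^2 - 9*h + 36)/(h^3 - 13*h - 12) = (h - 3)/(h + 1)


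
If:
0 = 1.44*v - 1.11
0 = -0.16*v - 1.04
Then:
No Solution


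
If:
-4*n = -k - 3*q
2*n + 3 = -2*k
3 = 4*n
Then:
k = -9/4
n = 3/4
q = 7/4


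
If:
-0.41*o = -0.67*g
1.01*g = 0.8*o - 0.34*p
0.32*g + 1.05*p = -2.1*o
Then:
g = 0.00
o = 0.00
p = 0.00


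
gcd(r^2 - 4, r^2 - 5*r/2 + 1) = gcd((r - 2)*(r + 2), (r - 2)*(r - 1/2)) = r - 2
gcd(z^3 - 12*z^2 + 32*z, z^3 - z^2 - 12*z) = z^2 - 4*z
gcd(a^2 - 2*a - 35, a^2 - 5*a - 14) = a - 7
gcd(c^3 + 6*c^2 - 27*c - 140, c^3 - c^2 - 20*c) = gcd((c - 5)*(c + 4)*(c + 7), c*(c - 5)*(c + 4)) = c^2 - c - 20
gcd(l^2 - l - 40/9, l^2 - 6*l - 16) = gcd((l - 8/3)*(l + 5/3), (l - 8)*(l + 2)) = 1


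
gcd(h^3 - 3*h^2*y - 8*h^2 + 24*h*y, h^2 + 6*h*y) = h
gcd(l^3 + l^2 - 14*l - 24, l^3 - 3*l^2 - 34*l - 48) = l^2 + 5*l + 6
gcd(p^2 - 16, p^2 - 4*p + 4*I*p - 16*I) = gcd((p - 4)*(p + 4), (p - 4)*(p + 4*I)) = p - 4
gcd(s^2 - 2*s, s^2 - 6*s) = s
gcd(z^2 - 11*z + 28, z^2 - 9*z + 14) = z - 7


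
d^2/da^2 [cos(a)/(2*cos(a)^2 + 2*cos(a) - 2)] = ((1 - cos(a)^2)^2 - cos(a)^5 - 4*cos(a)^3 + cos(a)^2 + 5*cos(a) + 1)/(2*(cos(a)^2 + cos(a) - 1)^3)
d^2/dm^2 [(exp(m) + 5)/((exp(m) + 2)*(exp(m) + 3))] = (exp(4*m) + 15*exp(3*m) + 39*exp(2*m) - 25*exp(m) - 114)*exp(m)/(exp(6*m) + 15*exp(5*m) + 93*exp(4*m) + 305*exp(3*m) + 558*exp(2*m) + 540*exp(m) + 216)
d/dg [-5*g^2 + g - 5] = 1 - 10*g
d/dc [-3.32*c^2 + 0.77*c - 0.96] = 0.77 - 6.64*c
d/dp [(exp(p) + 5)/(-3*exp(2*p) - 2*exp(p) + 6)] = (3*exp(2*p) + 30*exp(p) + 16)*exp(p)/(9*exp(4*p) + 12*exp(3*p) - 32*exp(2*p) - 24*exp(p) + 36)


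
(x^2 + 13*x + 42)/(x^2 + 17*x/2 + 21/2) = 2*(x + 6)/(2*x + 3)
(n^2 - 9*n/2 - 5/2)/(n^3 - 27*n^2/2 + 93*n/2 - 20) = (2*n + 1)/(2*n^2 - 17*n + 8)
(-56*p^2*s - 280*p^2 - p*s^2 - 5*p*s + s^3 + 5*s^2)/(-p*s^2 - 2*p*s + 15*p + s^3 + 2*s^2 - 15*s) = (56*p^2 + p*s - s^2)/(p*s - 3*p - s^2 + 3*s)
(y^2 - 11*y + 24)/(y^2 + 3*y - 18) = (y - 8)/(y + 6)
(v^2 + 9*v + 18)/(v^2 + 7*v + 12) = (v + 6)/(v + 4)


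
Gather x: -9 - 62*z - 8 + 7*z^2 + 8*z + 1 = 7*z^2 - 54*z - 16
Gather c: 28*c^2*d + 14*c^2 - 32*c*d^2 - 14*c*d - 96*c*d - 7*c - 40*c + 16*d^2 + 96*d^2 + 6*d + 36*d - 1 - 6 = c^2*(28*d + 14) + c*(-32*d^2 - 110*d - 47) + 112*d^2 + 42*d - 7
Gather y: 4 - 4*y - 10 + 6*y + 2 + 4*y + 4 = 6*y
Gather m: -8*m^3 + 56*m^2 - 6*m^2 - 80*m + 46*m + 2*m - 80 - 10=-8*m^3 + 50*m^2 - 32*m - 90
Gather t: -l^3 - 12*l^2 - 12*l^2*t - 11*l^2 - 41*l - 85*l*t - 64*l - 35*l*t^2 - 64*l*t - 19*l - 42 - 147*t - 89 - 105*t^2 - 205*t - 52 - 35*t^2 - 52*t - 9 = -l^3 - 23*l^2 - 124*l + t^2*(-35*l - 140) + t*(-12*l^2 - 149*l - 404) - 192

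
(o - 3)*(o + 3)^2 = o^3 + 3*o^2 - 9*o - 27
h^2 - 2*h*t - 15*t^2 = (h - 5*t)*(h + 3*t)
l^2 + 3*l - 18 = (l - 3)*(l + 6)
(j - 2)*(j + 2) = j^2 - 4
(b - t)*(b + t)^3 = b^4 + 2*b^3*t - 2*b*t^3 - t^4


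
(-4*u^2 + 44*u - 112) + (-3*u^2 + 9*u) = -7*u^2 + 53*u - 112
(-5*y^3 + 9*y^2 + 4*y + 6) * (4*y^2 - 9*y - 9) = -20*y^5 + 81*y^4 - 20*y^3 - 93*y^2 - 90*y - 54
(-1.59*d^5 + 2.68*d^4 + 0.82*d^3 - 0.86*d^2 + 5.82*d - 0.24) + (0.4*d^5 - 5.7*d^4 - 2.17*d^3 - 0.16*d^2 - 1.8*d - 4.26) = -1.19*d^5 - 3.02*d^4 - 1.35*d^3 - 1.02*d^2 + 4.02*d - 4.5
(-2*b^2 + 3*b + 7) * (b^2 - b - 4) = -2*b^4 + 5*b^3 + 12*b^2 - 19*b - 28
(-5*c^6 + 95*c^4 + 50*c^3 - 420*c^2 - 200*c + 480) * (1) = -5*c^6 + 95*c^4 + 50*c^3 - 420*c^2 - 200*c + 480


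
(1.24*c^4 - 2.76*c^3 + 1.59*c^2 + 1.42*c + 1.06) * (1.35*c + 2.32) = 1.674*c^5 - 0.8492*c^4 - 4.2567*c^3 + 5.6058*c^2 + 4.7254*c + 2.4592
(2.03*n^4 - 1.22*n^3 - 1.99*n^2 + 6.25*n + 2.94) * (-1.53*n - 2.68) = -3.1059*n^5 - 3.5738*n^4 + 6.3143*n^3 - 4.2293*n^2 - 21.2482*n - 7.8792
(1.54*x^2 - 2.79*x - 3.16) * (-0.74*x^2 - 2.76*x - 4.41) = -1.1396*x^4 - 2.1858*x^3 + 3.2474*x^2 + 21.0255*x + 13.9356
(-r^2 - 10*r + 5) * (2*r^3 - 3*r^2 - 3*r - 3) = -2*r^5 - 17*r^4 + 43*r^3 + 18*r^2 + 15*r - 15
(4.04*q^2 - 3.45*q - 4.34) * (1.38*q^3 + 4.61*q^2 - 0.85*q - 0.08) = 5.5752*q^5 + 13.8634*q^4 - 25.3277*q^3 - 17.3981*q^2 + 3.965*q + 0.3472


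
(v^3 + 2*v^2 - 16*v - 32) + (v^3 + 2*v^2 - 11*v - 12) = 2*v^3 + 4*v^2 - 27*v - 44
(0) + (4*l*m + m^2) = 4*l*m + m^2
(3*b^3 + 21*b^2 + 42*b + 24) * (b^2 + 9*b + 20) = 3*b^5 + 48*b^4 + 291*b^3 + 822*b^2 + 1056*b + 480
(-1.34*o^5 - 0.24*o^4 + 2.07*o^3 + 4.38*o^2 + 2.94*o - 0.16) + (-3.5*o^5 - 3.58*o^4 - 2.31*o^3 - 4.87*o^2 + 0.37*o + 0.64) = -4.84*o^5 - 3.82*o^4 - 0.24*o^3 - 0.49*o^2 + 3.31*o + 0.48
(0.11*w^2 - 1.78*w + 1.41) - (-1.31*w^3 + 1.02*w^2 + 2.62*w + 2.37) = 1.31*w^3 - 0.91*w^2 - 4.4*w - 0.96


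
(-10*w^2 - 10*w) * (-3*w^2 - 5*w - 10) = 30*w^4 + 80*w^3 + 150*w^2 + 100*w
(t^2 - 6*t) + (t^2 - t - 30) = 2*t^2 - 7*t - 30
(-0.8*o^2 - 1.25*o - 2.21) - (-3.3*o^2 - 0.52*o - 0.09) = 2.5*o^2 - 0.73*o - 2.12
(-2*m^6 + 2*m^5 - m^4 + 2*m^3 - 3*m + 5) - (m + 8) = -2*m^6 + 2*m^5 - m^4 + 2*m^3 - 4*m - 3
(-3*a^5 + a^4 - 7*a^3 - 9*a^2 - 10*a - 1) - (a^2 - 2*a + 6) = -3*a^5 + a^4 - 7*a^3 - 10*a^2 - 8*a - 7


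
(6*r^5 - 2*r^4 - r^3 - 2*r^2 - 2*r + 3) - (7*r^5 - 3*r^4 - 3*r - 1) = -r^5 + r^4 - r^3 - 2*r^2 + r + 4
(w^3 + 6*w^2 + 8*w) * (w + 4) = w^4 + 10*w^3 + 32*w^2 + 32*w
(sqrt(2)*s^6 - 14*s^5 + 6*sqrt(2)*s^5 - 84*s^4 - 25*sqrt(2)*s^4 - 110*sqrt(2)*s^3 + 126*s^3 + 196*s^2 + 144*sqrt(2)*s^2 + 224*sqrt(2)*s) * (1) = sqrt(2)*s^6 - 14*s^5 + 6*sqrt(2)*s^5 - 84*s^4 - 25*sqrt(2)*s^4 - 110*sqrt(2)*s^3 + 126*s^3 + 196*s^2 + 144*sqrt(2)*s^2 + 224*sqrt(2)*s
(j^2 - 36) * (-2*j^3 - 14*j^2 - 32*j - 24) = -2*j^5 - 14*j^4 + 40*j^3 + 480*j^2 + 1152*j + 864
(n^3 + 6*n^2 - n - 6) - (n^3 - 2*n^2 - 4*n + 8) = 8*n^2 + 3*n - 14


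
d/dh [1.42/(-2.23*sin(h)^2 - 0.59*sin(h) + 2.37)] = (6.3332*sin(h) + 0.8378)*cos(h)/(2.23*sin(h)^2 + 0.59*sin(h) - 2.37)^2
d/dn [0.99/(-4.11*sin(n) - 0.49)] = 4.0689*cos(n)/(4.11*sin(n) + 0.49)^2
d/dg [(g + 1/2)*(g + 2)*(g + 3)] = 3*g^2 + 11*g + 17/2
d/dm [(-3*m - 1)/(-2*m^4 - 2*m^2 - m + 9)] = (6*m^4 + 6*m^2 + 3*m - (3*m + 1)*(8*m^3 + 4*m + 1) - 27)/(2*m^4 + 2*m^2 + m - 9)^2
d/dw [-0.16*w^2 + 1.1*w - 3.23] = 1.1 - 0.32*w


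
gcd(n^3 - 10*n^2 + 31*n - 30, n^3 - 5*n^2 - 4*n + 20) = n^2 - 7*n + 10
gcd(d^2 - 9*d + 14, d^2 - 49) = d - 7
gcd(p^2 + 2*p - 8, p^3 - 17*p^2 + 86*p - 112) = p - 2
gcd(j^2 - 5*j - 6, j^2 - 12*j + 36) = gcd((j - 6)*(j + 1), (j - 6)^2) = j - 6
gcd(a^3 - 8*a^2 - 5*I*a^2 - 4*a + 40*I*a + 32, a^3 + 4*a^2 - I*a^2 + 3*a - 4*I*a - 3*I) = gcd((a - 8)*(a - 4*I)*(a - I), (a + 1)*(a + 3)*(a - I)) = a - I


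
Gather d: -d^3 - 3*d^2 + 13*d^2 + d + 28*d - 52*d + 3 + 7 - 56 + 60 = -d^3 + 10*d^2 - 23*d + 14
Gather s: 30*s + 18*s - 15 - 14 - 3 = 48*s - 32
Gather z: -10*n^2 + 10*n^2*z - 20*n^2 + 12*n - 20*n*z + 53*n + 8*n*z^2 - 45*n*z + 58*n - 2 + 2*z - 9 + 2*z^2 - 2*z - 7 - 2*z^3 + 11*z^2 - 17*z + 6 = -30*n^2 + 123*n - 2*z^3 + z^2*(8*n + 13) + z*(10*n^2 - 65*n - 17) - 12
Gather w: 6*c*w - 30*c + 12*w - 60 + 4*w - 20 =-30*c + w*(6*c + 16) - 80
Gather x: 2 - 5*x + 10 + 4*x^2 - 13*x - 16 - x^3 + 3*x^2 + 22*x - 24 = -x^3 + 7*x^2 + 4*x - 28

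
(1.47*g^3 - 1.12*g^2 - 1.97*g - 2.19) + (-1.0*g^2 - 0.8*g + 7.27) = 1.47*g^3 - 2.12*g^2 - 2.77*g + 5.08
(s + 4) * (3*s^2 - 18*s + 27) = 3*s^3 - 6*s^2 - 45*s + 108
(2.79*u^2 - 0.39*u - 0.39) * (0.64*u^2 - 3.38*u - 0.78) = 1.7856*u^4 - 9.6798*u^3 - 1.1076*u^2 + 1.6224*u + 0.3042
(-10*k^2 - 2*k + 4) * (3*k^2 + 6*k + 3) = -30*k^4 - 66*k^3 - 30*k^2 + 18*k + 12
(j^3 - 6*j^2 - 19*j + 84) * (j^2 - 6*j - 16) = j^5 - 12*j^4 + j^3 + 294*j^2 - 200*j - 1344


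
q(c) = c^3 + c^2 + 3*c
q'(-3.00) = 24.00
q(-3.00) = -27.00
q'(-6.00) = 99.00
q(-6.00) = -198.00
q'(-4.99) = 67.72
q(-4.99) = -114.32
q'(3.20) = 40.12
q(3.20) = 52.61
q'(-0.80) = 3.32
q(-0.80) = -2.27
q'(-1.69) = 8.19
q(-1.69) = -7.04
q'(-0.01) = 2.98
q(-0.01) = -0.03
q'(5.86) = 117.74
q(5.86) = 253.15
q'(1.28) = 10.48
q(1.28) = 7.58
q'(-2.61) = 18.22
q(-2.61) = -18.80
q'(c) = 3*c^2 + 2*c + 3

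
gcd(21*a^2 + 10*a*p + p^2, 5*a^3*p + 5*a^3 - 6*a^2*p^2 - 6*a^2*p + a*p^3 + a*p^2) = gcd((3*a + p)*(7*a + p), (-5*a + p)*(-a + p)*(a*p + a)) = 1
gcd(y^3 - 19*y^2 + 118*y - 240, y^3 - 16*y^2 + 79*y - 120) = y^2 - 13*y + 40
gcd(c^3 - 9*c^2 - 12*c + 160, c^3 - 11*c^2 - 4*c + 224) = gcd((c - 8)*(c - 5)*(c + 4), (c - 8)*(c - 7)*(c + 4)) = c^2 - 4*c - 32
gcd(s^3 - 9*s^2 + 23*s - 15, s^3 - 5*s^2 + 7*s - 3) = s^2 - 4*s + 3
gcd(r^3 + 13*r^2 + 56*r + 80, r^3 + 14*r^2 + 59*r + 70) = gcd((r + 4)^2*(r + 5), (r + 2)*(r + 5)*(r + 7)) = r + 5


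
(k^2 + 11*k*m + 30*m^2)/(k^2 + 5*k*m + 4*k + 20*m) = (k + 6*m)/(k + 4)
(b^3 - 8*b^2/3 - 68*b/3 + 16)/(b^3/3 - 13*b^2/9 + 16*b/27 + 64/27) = 9*(3*b^3 - 8*b^2 - 68*b + 48)/(9*b^3 - 39*b^2 + 16*b + 64)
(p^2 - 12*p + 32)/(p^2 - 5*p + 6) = (p^2 - 12*p + 32)/(p^2 - 5*p + 6)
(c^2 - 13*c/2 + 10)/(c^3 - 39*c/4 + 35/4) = 2*(c - 4)/(2*c^2 + 5*c - 7)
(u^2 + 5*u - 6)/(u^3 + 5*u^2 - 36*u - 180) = (u - 1)/(u^2 - u - 30)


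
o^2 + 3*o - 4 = (o - 1)*(o + 4)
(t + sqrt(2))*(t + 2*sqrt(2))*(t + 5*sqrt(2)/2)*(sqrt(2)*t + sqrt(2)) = sqrt(2)*t^4 + sqrt(2)*t^3 + 11*t^3 + 11*t^2 + 19*sqrt(2)*t^2 + 20*t + 19*sqrt(2)*t + 20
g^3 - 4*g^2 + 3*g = g*(g - 3)*(g - 1)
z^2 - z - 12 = (z - 4)*(z + 3)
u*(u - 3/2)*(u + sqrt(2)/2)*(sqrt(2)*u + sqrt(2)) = sqrt(2)*u^4 - sqrt(2)*u^3/2 + u^3 - 3*sqrt(2)*u^2/2 - u^2/2 - 3*u/2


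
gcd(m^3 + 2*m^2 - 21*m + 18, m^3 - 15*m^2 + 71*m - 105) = m - 3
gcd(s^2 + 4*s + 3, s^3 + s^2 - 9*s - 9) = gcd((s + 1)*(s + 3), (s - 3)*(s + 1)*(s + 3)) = s^2 + 4*s + 3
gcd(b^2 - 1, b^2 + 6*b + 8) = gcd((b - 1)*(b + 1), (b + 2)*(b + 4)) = 1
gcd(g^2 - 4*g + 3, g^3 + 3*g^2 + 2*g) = 1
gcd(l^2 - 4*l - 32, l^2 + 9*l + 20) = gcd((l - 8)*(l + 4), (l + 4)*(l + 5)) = l + 4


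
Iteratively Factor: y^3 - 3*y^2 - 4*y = (y)*(y^2 - 3*y - 4) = y*(y + 1)*(y - 4)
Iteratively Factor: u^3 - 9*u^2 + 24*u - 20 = (u - 2)*(u^2 - 7*u + 10) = (u - 5)*(u - 2)*(u - 2)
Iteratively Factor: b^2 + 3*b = (b + 3)*(b)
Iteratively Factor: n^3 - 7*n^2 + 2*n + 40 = (n - 5)*(n^2 - 2*n - 8) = (n - 5)*(n - 4)*(n + 2)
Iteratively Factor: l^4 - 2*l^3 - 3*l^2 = (l - 3)*(l^3 + l^2) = (l - 3)*(l + 1)*(l^2) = l*(l - 3)*(l + 1)*(l)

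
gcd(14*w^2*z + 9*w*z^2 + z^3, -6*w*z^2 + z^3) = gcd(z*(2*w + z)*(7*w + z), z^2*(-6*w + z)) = z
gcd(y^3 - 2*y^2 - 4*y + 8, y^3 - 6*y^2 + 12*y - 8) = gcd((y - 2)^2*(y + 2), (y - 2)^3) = y^2 - 4*y + 4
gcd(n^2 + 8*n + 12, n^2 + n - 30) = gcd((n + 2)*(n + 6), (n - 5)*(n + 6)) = n + 6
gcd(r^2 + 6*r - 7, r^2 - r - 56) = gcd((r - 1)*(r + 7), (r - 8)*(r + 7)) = r + 7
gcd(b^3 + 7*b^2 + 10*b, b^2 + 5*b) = b^2 + 5*b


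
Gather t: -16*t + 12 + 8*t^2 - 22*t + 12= 8*t^2 - 38*t + 24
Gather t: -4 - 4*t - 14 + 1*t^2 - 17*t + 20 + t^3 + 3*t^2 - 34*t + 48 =t^3 + 4*t^2 - 55*t + 50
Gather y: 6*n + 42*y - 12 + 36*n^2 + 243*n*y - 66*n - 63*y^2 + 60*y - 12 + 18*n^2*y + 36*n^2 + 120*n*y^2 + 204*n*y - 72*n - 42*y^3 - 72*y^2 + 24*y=72*n^2 - 132*n - 42*y^3 + y^2*(120*n - 135) + y*(18*n^2 + 447*n + 126) - 24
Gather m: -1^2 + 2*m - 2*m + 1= 0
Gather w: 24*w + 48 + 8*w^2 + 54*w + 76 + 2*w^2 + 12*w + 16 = 10*w^2 + 90*w + 140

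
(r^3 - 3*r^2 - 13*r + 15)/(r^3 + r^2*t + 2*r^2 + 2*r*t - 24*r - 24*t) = (r^3 - 3*r^2 - 13*r + 15)/(r^3 + r^2*t + 2*r^2 + 2*r*t - 24*r - 24*t)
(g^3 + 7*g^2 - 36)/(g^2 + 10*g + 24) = (g^2 + g - 6)/(g + 4)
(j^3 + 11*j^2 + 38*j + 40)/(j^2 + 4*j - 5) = (j^2 + 6*j + 8)/(j - 1)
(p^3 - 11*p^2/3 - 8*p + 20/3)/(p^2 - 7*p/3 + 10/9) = 3*(p^2 - 3*p - 10)/(3*p - 5)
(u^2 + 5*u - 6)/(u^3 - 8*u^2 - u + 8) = (u + 6)/(u^2 - 7*u - 8)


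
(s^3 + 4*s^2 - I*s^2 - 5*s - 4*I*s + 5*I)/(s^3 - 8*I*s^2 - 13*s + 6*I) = (s^2 + 4*s - 5)/(s^2 - 7*I*s - 6)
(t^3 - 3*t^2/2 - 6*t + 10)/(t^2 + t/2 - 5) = t - 2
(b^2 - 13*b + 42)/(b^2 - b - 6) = (-b^2 + 13*b - 42)/(-b^2 + b + 6)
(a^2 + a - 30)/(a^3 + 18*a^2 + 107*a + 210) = (a - 5)/(a^2 + 12*a + 35)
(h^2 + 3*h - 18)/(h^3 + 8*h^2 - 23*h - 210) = (h - 3)/(h^2 + 2*h - 35)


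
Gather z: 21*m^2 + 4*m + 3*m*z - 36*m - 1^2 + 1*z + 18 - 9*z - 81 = 21*m^2 - 32*m + z*(3*m - 8) - 64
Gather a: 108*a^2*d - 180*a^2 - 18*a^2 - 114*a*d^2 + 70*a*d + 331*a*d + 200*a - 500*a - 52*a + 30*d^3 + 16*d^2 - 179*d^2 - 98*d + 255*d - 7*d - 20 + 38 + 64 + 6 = a^2*(108*d - 198) + a*(-114*d^2 + 401*d - 352) + 30*d^3 - 163*d^2 + 150*d + 88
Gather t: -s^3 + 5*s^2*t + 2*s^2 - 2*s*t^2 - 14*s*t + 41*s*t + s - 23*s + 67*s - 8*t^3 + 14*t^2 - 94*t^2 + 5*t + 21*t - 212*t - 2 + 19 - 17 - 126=-s^3 + 2*s^2 + 45*s - 8*t^3 + t^2*(-2*s - 80) + t*(5*s^2 + 27*s - 186) - 126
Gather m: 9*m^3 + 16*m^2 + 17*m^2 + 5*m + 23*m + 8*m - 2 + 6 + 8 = 9*m^3 + 33*m^2 + 36*m + 12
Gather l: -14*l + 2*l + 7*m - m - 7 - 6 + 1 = -12*l + 6*m - 12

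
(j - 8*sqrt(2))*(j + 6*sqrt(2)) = j^2 - 2*sqrt(2)*j - 96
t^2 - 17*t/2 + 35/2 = (t - 5)*(t - 7/2)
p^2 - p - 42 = (p - 7)*(p + 6)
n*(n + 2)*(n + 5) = n^3 + 7*n^2 + 10*n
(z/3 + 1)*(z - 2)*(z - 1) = z^3/3 - 7*z/3 + 2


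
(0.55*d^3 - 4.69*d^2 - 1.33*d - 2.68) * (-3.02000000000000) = -1.661*d^3 + 14.1638*d^2 + 4.0166*d + 8.0936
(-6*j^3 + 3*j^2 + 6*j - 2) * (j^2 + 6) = -6*j^5 + 3*j^4 - 30*j^3 + 16*j^2 + 36*j - 12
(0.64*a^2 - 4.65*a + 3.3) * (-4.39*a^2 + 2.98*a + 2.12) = -2.8096*a^4 + 22.3207*a^3 - 26.9872*a^2 - 0.0240000000000009*a + 6.996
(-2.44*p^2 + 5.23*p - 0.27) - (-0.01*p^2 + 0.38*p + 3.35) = -2.43*p^2 + 4.85*p - 3.62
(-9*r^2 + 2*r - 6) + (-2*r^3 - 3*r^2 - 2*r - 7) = -2*r^3 - 12*r^2 - 13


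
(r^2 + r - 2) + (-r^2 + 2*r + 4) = 3*r + 2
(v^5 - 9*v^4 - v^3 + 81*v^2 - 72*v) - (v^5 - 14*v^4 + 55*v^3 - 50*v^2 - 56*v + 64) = 5*v^4 - 56*v^3 + 131*v^2 - 16*v - 64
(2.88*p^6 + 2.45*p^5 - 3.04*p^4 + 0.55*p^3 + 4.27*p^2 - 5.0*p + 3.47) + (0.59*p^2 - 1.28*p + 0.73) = 2.88*p^6 + 2.45*p^5 - 3.04*p^4 + 0.55*p^3 + 4.86*p^2 - 6.28*p + 4.2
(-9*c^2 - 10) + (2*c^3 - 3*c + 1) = 2*c^3 - 9*c^2 - 3*c - 9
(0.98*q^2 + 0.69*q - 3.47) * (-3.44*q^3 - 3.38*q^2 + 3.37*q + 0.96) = -3.3712*q^5 - 5.686*q^4 + 12.9072*q^3 + 14.9947*q^2 - 11.0315*q - 3.3312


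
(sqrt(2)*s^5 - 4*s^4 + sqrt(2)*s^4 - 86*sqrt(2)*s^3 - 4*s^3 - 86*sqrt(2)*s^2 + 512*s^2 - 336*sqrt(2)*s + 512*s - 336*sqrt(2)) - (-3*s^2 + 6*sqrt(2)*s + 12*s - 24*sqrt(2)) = sqrt(2)*s^5 - 4*s^4 + sqrt(2)*s^4 - 86*sqrt(2)*s^3 - 4*s^3 - 86*sqrt(2)*s^2 + 515*s^2 - 342*sqrt(2)*s + 500*s - 312*sqrt(2)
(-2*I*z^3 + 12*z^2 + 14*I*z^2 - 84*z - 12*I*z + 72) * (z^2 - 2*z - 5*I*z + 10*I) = -2*I*z^5 + 2*z^4 + 18*I*z^4 - 18*z^3 - 100*I*z^3 + 40*z^2 + 564*I*z^2 - 24*z - 1200*I*z + 720*I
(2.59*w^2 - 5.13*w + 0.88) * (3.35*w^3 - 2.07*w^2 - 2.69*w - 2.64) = 8.6765*w^5 - 22.5468*w^4 + 6.6*w^3 + 5.1405*w^2 + 11.176*w - 2.3232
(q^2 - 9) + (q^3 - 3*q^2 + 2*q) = q^3 - 2*q^2 + 2*q - 9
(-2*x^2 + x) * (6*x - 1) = -12*x^3 + 8*x^2 - x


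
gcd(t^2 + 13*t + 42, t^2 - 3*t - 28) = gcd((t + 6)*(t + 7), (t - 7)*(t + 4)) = 1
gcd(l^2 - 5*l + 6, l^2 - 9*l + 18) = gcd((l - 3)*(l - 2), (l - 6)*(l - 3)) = l - 3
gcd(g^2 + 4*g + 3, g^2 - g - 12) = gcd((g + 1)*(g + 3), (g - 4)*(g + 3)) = g + 3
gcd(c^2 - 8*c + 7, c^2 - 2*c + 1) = c - 1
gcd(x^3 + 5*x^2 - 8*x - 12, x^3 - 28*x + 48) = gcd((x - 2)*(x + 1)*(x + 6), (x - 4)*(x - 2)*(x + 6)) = x^2 + 4*x - 12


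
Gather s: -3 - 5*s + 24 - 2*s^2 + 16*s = -2*s^2 + 11*s + 21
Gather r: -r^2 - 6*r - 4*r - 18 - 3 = -r^2 - 10*r - 21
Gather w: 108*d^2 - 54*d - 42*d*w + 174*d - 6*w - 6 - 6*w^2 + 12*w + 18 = 108*d^2 + 120*d - 6*w^2 + w*(6 - 42*d) + 12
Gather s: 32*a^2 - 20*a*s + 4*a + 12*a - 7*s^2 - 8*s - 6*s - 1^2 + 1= 32*a^2 + 16*a - 7*s^2 + s*(-20*a - 14)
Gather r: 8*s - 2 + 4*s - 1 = 12*s - 3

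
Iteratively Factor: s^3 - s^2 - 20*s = (s)*(s^2 - s - 20) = s*(s + 4)*(s - 5)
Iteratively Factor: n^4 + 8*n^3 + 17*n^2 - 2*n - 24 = (n + 2)*(n^3 + 6*n^2 + 5*n - 12) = (n + 2)*(n + 4)*(n^2 + 2*n - 3) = (n - 1)*(n + 2)*(n + 4)*(n + 3)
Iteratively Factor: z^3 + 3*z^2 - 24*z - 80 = (z + 4)*(z^2 - z - 20) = (z - 5)*(z + 4)*(z + 4)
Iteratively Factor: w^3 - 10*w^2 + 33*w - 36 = (w - 3)*(w^2 - 7*w + 12) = (w - 3)^2*(w - 4)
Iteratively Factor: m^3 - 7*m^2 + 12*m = (m - 4)*(m^2 - 3*m) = (m - 4)*(m - 3)*(m)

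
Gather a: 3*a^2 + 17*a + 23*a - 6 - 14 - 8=3*a^2 + 40*a - 28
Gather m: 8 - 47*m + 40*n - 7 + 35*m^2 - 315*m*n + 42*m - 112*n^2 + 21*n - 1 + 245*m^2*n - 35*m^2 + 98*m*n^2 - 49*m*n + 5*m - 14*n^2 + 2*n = 245*m^2*n + m*(98*n^2 - 364*n) - 126*n^2 + 63*n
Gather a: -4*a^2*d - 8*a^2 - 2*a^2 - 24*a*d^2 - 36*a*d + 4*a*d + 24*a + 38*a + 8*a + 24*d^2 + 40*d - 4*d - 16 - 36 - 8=a^2*(-4*d - 10) + a*(-24*d^2 - 32*d + 70) + 24*d^2 + 36*d - 60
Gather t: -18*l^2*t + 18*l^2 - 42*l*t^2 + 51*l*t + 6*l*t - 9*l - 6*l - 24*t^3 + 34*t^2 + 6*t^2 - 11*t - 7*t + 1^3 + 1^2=18*l^2 - 15*l - 24*t^3 + t^2*(40 - 42*l) + t*(-18*l^2 + 57*l - 18) + 2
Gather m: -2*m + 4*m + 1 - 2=2*m - 1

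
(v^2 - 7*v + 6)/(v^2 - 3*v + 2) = (v - 6)/(v - 2)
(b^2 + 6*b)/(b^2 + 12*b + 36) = b/(b + 6)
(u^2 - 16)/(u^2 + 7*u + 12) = (u - 4)/(u + 3)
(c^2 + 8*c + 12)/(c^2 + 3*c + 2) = (c + 6)/(c + 1)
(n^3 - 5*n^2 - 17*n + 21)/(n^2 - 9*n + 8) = (n^2 - 4*n - 21)/(n - 8)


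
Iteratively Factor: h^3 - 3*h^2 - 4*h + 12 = (h - 2)*(h^2 - h - 6) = (h - 2)*(h + 2)*(h - 3)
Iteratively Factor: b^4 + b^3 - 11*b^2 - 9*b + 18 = (b + 2)*(b^3 - b^2 - 9*b + 9) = (b + 2)*(b + 3)*(b^2 - 4*b + 3) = (b - 1)*(b + 2)*(b + 3)*(b - 3)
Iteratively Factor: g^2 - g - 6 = (g + 2)*(g - 3)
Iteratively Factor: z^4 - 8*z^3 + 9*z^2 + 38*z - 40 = (z - 1)*(z^3 - 7*z^2 + 2*z + 40) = (z - 1)*(z + 2)*(z^2 - 9*z + 20) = (z - 4)*(z - 1)*(z + 2)*(z - 5)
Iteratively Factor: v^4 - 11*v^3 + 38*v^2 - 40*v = (v - 4)*(v^3 - 7*v^2 + 10*v) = v*(v - 4)*(v^2 - 7*v + 10) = v*(v - 5)*(v - 4)*(v - 2)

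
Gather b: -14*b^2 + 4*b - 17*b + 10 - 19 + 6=-14*b^2 - 13*b - 3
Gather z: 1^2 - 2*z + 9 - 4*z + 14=24 - 6*z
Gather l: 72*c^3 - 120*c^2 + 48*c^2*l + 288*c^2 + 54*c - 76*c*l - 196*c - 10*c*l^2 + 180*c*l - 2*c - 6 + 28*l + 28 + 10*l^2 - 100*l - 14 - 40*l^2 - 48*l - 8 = 72*c^3 + 168*c^2 - 144*c + l^2*(-10*c - 30) + l*(48*c^2 + 104*c - 120)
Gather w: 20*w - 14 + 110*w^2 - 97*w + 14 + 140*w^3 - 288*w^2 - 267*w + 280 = 140*w^3 - 178*w^2 - 344*w + 280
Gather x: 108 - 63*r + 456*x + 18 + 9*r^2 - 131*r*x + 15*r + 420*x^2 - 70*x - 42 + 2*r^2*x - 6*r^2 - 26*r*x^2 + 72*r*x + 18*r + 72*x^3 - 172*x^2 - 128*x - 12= 3*r^2 - 30*r + 72*x^3 + x^2*(248 - 26*r) + x*(2*r^2 - 59*r + 258) + 72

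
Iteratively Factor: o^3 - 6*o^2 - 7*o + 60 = (o + 3)*(o^2 - 9*o + 20) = (o - 4)*(o + 3)*(o - 5)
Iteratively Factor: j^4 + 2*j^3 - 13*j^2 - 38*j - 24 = (j + 1)*(j^3 + j^2 - 14*j - 24) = (j - 4)*(j + 1)*(j^2 + 5*j + 6) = (j - 4)*(j + 1)*(j + 2)*(j + 3)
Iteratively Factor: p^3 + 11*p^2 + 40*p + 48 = (p + 4)*(p^2 + 7*p + 12) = (p + 4)^2*(p + 3)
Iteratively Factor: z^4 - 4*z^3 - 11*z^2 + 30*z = (z - 5)*(z^3 + z^2 - 6*z) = z*(z - 5)*(z^2 + z - 6) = z*(z - 5)*(z - 2)*(z + 3)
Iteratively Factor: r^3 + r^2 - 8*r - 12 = (r + 2)*(r^2 - r - 6) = (r + 2)^2*(r - 3)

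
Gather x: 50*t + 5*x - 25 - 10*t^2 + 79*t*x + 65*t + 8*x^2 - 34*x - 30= -10*t^2 + 115*t + 8*x^2 + x*(79*t - 29) - 55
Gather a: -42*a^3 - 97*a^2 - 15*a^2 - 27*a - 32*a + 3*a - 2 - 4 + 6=-42*a^3 - 112*a^2 - 56*a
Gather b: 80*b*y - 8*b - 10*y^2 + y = b*(80*y - 8) - 10*y^2 + y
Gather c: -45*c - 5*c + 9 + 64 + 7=80 - 50*c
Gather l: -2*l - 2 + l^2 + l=l^2 - l - 2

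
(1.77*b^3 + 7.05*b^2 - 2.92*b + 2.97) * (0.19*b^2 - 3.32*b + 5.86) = 0.3363*b^5 - 4.5369*b^4 - 13.5886*b^3 + 51.5717*b^2 - 26.9716*b + 17.4042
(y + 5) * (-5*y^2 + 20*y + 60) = -5*y^3 - 5*y^2 + 160*y + 300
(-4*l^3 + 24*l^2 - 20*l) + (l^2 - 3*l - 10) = -4*l^3 + 25*l^2 - 23*l - 10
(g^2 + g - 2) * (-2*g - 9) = -2*g^3 - 11*g^2 - 5*g + 18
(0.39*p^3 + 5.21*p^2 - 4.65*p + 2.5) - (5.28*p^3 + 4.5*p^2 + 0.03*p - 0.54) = -4.89*p^3 + 0.71*p^2 - 4.68*p + 3.04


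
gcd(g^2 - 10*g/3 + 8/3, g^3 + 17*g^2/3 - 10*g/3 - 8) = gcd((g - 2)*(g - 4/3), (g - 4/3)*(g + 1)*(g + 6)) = g - 4/3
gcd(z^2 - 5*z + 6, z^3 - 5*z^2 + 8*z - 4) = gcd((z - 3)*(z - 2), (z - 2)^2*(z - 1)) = z - 2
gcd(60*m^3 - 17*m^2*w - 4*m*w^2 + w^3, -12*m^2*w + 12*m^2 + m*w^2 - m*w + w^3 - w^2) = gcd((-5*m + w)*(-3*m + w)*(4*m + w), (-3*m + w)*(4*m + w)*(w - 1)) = -12*m^2 + m*w + w^2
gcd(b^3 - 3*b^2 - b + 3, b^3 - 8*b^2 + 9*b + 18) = b^2 - 2*b - 3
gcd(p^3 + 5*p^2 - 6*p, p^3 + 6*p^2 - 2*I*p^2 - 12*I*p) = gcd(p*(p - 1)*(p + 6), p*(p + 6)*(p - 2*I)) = p^2 + 6*p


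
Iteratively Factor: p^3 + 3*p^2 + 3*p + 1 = (p + 1)*(p^2 + 2*p + 1) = (p + 1)^2*(p + 1)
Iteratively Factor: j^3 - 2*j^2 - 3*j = (j)*(j^2 - 2*j - 3) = j*(j + 1)*(j - 3)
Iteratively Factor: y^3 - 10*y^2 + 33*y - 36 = (y - 3)*(y^2 - 7*y + 12) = (y - 3)^2*(y - 4)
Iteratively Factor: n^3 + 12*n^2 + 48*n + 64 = (n + 4)*(n^2 + 8*n + 16) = (n + 4)^2*(n + 4)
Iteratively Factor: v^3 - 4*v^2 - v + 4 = (v - 4)*(v^2 - 1) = (v - 4)*(v - 1)*(v + 1)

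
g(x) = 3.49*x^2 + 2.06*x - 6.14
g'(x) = 6.98*x + 2.06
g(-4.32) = 50.09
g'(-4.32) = -28.09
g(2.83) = 27.64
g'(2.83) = 21.81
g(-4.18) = 46.23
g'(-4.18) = -27.12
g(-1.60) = -0.50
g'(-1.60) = -9.11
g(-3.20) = 23.01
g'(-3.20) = -20.28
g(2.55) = 21.81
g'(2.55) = 19.86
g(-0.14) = -6.36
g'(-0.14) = 1.08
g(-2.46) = 9.91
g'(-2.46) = -15.11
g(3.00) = 31.45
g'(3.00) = 23.00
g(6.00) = 131.86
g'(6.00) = 43.94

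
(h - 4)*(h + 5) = h^2 + h - 20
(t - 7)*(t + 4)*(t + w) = t^3 + t^2*w - 3*t^2 - 3*t*w - 28*t - 28*w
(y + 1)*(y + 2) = y^2 + 3*y + 2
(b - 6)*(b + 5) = b^2 - b - 30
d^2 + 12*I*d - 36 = (d + 6*I)^2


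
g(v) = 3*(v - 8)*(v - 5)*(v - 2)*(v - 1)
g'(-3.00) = -3516.00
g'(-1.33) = -1367.33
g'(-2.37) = -2558.40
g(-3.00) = 5280.00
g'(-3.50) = -4417.50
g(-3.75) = 8424.20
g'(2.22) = 62.52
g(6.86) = -181.16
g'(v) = 3*(v - 8)*(v - 5)*(v - 2) + 3*(v - 8)*(v - 5)*(v - 1) + 3*(v - 8)*(v - 2)*(v - 1) + 3*(v - 5)*(v - 2)*(v - 1) = 12*v^3 - 144*v^2 + 486*v - 438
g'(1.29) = -24.93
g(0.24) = 148.22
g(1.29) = -15.38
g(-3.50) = 7257.94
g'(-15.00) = -80628.00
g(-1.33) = 1374.70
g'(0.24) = -329.49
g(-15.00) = 375360.00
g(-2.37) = 3376.59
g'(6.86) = -6.68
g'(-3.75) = -4918.31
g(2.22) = 12.94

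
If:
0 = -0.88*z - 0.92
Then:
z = -1.05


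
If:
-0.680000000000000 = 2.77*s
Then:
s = -0.25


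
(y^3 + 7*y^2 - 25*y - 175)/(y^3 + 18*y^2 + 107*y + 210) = (y - 5)/(y + 6)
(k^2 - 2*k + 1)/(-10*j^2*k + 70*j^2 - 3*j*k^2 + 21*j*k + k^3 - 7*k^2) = (-k^2 + 2*k - 1)/(10*j^2*k - 70*j^2 + 3*j*k^2 - 21*j*k - k^3 + 7*k^2)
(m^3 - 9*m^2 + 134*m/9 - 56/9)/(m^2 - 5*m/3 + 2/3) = (3*m^2 - 25*m + 28)/(3*(m - 1))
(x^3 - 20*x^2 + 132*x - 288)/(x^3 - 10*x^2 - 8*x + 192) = (x - 6)/(x + 4)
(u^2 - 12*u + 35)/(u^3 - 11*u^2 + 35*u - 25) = (u - 7)/(u^2 - 6*u + 5)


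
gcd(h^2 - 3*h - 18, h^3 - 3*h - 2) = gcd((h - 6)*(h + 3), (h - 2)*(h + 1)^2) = 1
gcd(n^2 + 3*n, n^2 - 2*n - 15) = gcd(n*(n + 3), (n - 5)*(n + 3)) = n + 3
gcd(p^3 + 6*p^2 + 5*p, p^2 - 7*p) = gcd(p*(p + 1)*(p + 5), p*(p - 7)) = p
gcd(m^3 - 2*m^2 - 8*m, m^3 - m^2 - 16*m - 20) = m + 2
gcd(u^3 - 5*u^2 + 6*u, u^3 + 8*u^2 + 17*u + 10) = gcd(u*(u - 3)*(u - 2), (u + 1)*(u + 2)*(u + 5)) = 1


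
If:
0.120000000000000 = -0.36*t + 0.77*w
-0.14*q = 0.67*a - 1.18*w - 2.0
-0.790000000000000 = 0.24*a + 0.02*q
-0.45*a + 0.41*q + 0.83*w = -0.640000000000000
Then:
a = -3.43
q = 1.65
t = -7.70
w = -3.45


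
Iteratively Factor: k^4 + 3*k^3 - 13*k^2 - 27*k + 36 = (k - 1)*(k^3 + 4*k^2 - 9*k - 36) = (k - 1)*(k + 3)*(k^2 + k - 12) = (k - 3)*(k - 1)*(k + 3)*(k + 4)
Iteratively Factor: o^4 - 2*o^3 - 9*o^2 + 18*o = (o - 3)*(o^3 + o^2 - 6*o) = (o - 3)*(o + 3)*(o^2 - 2*o) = o*(o - 3)*(o + 3)*(o - 2)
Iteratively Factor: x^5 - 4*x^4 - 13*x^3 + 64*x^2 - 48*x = (x)*(x^4 - 4*x^3 - 13*x^2 + 64*x - 48) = x*(x - 3)*(x^3 - x^2 - 16*x + 16) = x*(x - 3)*(x - 1)*(x^2 - 16) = x*(x - 3)*(x - 1)*(x + 4)*(x - 4)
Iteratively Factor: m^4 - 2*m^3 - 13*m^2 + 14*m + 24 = (m - 4)*(m^3 + 2*m^2 - 5*m - 6) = (m - 4)*(m + 1)*(m^2 + m - 6) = (m - 4)*(m - 2)*(m + 1)*(m + 3)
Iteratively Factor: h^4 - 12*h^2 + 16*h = (h - 2)*(h^3 + 2*h^2 - 8*h) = (h - 2)*(h + 4)*(h^2 - 2*h) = h*(h - 2)*(h + 4)*(h - 2)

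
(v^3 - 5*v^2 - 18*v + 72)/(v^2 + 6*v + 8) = (v^2 - 9*v + 18)/(v + 2)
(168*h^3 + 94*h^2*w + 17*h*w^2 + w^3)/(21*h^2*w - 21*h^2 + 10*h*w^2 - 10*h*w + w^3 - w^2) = (24*h^2 + 10*h*w + w^2)/(3*h*w - 3*h + w^2 - w)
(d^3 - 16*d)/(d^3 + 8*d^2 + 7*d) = (d^2 - 16)/(d^2 + 8*d + 7)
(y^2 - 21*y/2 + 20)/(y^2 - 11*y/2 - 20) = (2*y - 5)/(2*y + 5)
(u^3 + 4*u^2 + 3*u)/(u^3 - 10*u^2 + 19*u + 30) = u*(u + 3)/(u^2 - 11*u + 30)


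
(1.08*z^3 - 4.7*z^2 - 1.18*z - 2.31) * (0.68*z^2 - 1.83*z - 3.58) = 0.7344*z^5 - 5.1724*z^4 + 3.9322*z^3 + 17.4146*z^2 + 8.4517*z + 8.2698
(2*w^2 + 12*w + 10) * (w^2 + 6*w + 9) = 2*w^4 + 24*w^3 + 100*w^2 + 168*w + 90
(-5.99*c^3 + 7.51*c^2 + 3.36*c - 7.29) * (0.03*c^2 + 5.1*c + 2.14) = -0.1797*c^5 - 30.3237*c^4 + 25.5832*c^3 + 32.9887*c^2 - 29.9886*c - 15.6006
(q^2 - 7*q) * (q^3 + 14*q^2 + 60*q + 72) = q^5 + 7*q^4 - 38*q^3 - 348*q^2 - 504*q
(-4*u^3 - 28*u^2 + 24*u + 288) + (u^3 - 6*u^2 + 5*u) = -3*u^3 - 34*u^2 + 29*u + 288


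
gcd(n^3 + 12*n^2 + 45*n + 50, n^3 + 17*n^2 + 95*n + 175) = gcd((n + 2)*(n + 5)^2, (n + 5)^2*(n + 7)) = n^2 + 10*n + 25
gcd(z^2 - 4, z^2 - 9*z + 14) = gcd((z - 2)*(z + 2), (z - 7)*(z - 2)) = z - 2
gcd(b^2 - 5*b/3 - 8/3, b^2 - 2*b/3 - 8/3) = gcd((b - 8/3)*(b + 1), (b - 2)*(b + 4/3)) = 1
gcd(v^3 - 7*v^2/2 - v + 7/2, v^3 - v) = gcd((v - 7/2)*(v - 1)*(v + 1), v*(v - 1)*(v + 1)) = v^2 - 1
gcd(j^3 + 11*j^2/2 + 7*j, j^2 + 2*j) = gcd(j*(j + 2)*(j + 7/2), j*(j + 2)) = j^2 + 2*j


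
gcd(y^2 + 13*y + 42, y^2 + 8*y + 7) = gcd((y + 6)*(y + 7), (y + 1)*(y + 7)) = y + 7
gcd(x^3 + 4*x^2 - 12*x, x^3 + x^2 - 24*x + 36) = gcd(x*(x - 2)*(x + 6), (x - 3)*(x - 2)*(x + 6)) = x^2 + 4*x - 12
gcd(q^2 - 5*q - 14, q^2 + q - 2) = q + 2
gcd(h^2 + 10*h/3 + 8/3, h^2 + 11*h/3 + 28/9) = h + 4/3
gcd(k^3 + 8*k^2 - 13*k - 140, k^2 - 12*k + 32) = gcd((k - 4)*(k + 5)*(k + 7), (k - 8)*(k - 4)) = k - 4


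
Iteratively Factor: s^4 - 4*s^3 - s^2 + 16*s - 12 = (s - 2)*(s^3 - 2*s^2 - 5*s + 6) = (s - 2)*(s + 2)*(s^2 - 4*s + 3) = (s - 2)*(s - 1)*(s + 2)*(s - 3)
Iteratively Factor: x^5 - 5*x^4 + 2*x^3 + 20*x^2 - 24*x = (x + 2)*(x^4 - 7*x^3 + 16*x^2 - 12*x) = (x - 2)*(x + 2)*(x^3 - 5*x^2 + 6*x) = (x - 2)^2*(x + 2)*(x^2 - 3*x) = x*(x - 2)^2*(x + 2)*(x - 3)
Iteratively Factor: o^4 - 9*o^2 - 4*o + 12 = (o + 2)*(o^3 - 2*o^2 - 5*o + 6) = (o - 1)*(o + 2)*(o^2 - o - 6) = (o - 3)*(o - 1)*(o + 2)*(o + 2)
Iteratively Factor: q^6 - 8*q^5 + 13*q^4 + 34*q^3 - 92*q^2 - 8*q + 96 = (q + 1)*(q^5 - 9*q^4 + 22*q^3 + 12*q^2 - 104*q + 96) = (q - 4)*(q + 1)*(q^4 - 5*q^3 + 2*q^2 + 20*q - 24) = (q - 4)*(q - 3)*(q + 1)*(q^3 - 2*q^2 - 4*q + 8) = (q - 4)*(q - 3)*(q - 2)*(q + 1)*(q^2 - 4) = (q - 4)*(q - 3)*(q - 2)*(q + 1)*(q + 2)*(q - 2)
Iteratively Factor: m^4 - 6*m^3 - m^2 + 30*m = (m - 3)*(m^3 - 3*m^2 - 10*m) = m*(m - 3)*(m^2 - 3*m - 10) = m*(m - 3)*(m + 2)*(m - 5)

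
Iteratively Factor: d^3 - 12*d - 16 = (d + 2)*(d^2 - 2*d - 8) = (d + 2)^2*(d - 4)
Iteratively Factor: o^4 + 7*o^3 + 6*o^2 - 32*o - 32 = (o + 4)*(o^3 + 3*o^2 - 6*o - 8) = (o + 4)^2*(o^2 - o - 2) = (o + 1)*(o + 4)^2*(o - 2)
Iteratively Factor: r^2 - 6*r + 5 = (r - 5)*(r - 1)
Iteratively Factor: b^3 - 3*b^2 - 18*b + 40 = (b - 5)*(b^2 + 2*b - 8) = (b - 5)*(b + 4)*(b - 2)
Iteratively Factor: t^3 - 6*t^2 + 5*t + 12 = (t + 1)*(t^2 - 7*t + 12) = (t - 4)*(t + 1)*(t - 3)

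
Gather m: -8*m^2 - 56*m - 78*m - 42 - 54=-8*m^2 - 134*m - 96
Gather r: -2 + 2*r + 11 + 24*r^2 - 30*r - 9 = 24*r^2 - 28*r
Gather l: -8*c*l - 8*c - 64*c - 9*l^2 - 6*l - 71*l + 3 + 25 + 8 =-72*c - 9*l^2 + l*(-8*c - 77) + 36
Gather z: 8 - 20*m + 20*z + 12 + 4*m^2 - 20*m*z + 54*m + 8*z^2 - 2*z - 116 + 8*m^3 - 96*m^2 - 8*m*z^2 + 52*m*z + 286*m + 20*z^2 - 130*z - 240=8*m^3 - 92*m^2 + 320*m + z^2*(28 - 8*m) + z*(32*m - 112) - 336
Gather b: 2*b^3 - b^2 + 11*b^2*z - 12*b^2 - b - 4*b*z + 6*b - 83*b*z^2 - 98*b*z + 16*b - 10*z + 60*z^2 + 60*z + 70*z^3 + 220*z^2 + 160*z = 2*b^3 + b^2*(11*z - 13) + b*(-83*z^2 - 102*z + 21) + 70*z^3 + 280*z^2 + 210*z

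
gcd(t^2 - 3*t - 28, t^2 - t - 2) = 1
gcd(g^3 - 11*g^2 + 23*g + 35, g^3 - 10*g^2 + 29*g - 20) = g - 5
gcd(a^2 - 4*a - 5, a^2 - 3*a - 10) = a - 5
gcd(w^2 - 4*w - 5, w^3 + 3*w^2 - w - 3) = w + 1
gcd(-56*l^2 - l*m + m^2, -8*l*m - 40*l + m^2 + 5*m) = 8*l - m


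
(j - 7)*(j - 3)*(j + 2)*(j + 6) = j^4 - 2*j^3 - 47*j^2 + 48*j + 252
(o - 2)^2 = o^2 - 4*o + 4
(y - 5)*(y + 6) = y^2 + y - 30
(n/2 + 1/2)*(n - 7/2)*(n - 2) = n^3/2 - 9*n^2/4 + 3*n/4 + 7/2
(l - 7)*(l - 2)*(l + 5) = l^3 - 4*l^2 - 31*l + 70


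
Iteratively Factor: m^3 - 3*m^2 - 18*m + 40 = (m + 4)*(m^2 - 7*m + 10) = (m - 5)*(m + 4)*(m - 2)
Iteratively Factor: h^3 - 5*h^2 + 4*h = (h - 1)*(h^2 - 4*h) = h*(h - 1)*(h - 4)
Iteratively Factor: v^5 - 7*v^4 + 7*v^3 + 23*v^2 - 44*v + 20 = (v - 1)*(v^4 - 6*v^3 + v^2 + 24*v - 20) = (v - 2)*(v - 1)*(v^3 - 4*v^2 - 7*v + 10) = (v - 2)*(v - 1)*(v + 2)*(v^2 - 6*v + 5) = (v - 5)*(v - 2)*(v - 1)*(v + 2)*(v - 1)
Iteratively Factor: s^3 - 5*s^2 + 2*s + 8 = (s - 4)*(s^2 - s - 2) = (s - 4)*(s + 1)*(s - 2)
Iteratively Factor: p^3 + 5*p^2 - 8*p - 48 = (p + 4)*(p^2 + p - 12) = (p - 3)*(p + 4)*(p + 4)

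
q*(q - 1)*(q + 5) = q^3 + 4*q^2 - 5*q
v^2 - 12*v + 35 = (v - 7)*(v - 5)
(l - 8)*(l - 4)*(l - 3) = l^3 - 15*l^2 + 68*l - 96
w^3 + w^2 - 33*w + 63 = (w - 3)^2*(w + 7)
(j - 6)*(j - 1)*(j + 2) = j^3 - 5*j^2 - 8*j + 12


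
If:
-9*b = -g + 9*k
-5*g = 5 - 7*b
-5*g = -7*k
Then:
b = 190/581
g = -45/83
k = -225/581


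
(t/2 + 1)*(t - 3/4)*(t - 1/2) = t^3/2 + 3*t^2/8 - 17*t/16 + 3/8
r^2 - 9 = (r - 3)*(r + 3)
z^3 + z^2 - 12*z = z*(z - 3)*(z + 4)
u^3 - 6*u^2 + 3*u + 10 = (u - 5)*(u - 2)*(u + 1)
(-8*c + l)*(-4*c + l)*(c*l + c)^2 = 32*c^4*l^2 + 64*c^4*l + 32*c^4 - 12*c^3*l^3 - 24*c^3*l^2 - 12*c^3*l + c^2*l^4 + 2*c^2*l^3 + c^2*l^2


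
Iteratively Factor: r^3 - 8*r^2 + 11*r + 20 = (r - 5)*(r^2 - 3*r - 4) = (r - 5)*(r - 4)*(r + 1)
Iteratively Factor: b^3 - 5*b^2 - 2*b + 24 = (b + 2)*(b^2 - 7*b + 12) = (b - 4)*(b + 2)*(b - 3)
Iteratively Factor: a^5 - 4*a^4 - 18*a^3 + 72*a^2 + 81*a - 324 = (a + 3)*(a^4 - 7*a^3 + 3*a^2 + 63*a - 108) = (a - 4)*(a + 3)*(a^3 - 3*a^2 - 9*a + 27) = (a - 4)*(a + 3)^2*(a^2 - 6*a + 9) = (a - 4)*(a - 3)*(a + 3)^2*(a - 3)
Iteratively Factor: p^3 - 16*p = (p - 4)*(p^2 + 4*p) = p*(p - 4)*(p + 4)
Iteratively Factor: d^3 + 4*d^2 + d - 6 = (d + 3)*(d^2 + d - 2) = (d - 1)*(d + 3)*(d + 2)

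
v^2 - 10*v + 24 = (v - 6)*(v - 4)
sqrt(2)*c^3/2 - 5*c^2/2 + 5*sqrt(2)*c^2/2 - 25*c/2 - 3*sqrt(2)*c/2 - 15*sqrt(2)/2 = (c + 5)*(c - 3*sqrt(2))*(sqrt(2)*c/2 + 1/2)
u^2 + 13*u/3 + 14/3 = (u + 2)*(u + 7/3)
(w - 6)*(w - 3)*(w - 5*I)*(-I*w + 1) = -I*w^4 - 4*w^3 + 9*I*w^3 + 36*w^2 - 23*I*w^2 - 72*w + 45*I*w - 90*I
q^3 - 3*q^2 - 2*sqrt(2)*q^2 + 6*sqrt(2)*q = q*(q - 3)*(q - 2*sqrt(2))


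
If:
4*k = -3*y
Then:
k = -3*y/4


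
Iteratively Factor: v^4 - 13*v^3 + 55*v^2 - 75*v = (v - 3)*(v^3 - 10*v^2 + 25*v) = v*(v - 3)*(v^2 - 10*v + 25) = v*(v - 5)*(v - 3)*(v - 5)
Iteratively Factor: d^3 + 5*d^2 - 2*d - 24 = (d + 3)*(d^2 + 2*d - 8) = (d - 2)*(d + 3)*(d + 4)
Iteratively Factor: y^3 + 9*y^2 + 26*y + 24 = (y + 4)*(y^2 + 5*y + 6) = (y + 3)*(y + 4)*(y + 2)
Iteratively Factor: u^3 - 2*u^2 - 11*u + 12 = (u - 1)*(u^2 - u - 12) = (u - 1)*(u + 3)*(u - 4)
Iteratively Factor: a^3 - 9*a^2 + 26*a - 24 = (a - 4)*(a^2 - 5*a + 6) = (a - 4)*(a - 2)*(a - 3)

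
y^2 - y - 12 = (y - 4)*(y + 3)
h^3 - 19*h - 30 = (h - 5)*(h + 2)*(h + 3)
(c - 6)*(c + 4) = c^2 - 2*c - 24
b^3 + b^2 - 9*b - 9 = (b - 3)*(b + 1)*(b + 3)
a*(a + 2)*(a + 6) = a^3 + 8*a^2 + 12*a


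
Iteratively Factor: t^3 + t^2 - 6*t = (t + 3)*(t^2 - 2*t) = (t - 2)*(t + 3)*(t)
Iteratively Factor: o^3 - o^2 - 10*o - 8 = (o - 4)*(o^2 + 3*o + 2) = (o - 4)*(o + 2)*(o + 1)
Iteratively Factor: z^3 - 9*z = (z - 3)*(z^2 + 3*z) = z*(z - 3)*(z + 3)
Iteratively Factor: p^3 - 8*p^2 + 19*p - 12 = (p - 1)*(p^2 - 7*p + 12) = (p - 4)*(p - 1)*(p - 3)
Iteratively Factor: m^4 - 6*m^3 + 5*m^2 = (m - 5)*(m^3 - m^2) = m*(m - 5)*(m^2 - m) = m*(m - 5)*(m - 1)*(m)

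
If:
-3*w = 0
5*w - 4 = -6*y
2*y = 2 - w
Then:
No Solution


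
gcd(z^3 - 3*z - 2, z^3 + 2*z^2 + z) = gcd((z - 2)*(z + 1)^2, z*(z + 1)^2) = z^2 + 2*z + 1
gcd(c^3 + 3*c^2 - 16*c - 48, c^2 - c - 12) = c^2 - c - 12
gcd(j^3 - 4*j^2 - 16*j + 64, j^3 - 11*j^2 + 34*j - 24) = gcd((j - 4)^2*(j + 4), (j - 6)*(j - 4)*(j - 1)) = j - 4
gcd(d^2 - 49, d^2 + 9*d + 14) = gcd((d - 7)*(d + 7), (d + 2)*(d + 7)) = d + 7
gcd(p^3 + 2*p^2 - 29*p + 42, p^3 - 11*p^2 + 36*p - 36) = p^2 - 5*p + 6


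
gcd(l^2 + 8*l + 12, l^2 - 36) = l + 6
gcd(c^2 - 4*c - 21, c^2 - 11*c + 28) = c - 7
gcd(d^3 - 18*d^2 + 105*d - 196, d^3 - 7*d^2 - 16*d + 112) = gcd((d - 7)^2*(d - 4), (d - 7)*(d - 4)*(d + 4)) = d^2 - 11*d + 28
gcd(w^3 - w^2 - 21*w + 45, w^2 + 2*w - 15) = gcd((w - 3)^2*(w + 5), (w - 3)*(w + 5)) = w^2 + 2*w - 15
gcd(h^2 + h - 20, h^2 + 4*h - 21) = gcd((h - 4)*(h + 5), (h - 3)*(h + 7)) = 1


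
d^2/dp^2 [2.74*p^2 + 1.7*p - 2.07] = 5.48000000000000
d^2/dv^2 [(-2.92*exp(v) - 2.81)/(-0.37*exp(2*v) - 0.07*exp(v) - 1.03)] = (0.399748*exp(4*v) + 1.463128*exp(3*v) - 6.458535*exp(2*v) - 4.480327*exp(v) + 2.895227)*exp(v)/(0.050653*exp(6*v) + 0.028749*exp(5*v) + 0.42846*exp(4*v) + 0.160405*exp(3*v) + 1.19274*exp(2*v) + 0.222789*exp(v) + 1.092727)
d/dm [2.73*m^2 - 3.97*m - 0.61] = 5.46*m - 3.97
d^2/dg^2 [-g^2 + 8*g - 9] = -2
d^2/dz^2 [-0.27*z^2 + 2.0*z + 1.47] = -0.540000000000000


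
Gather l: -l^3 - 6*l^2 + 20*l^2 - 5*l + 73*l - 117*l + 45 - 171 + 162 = -l^3 + 14*l^2 - 49*l + 36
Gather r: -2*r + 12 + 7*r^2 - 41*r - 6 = 7*r^2 - 43*r + 6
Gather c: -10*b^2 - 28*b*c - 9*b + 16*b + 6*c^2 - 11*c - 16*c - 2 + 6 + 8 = -10*b^2 + 7*b + 6*c^2 + c*(-28*b - 27) + 12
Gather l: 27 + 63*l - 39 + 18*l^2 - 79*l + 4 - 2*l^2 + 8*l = 16*l^2 - 8*l - 8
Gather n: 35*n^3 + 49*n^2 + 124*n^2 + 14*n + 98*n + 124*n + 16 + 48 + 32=35*n^3 + 173*n^2 + 236*n + 96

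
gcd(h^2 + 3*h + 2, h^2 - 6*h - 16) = h + 2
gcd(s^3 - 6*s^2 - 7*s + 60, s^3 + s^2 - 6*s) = s + 3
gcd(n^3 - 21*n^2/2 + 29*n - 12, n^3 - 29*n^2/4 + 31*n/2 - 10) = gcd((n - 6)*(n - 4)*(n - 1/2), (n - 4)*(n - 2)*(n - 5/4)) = n - 4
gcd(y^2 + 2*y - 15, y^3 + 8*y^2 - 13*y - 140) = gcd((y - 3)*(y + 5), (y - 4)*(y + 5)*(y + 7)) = y + 5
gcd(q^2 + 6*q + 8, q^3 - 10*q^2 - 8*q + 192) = q + 4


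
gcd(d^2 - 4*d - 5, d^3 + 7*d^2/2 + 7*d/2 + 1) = d + 1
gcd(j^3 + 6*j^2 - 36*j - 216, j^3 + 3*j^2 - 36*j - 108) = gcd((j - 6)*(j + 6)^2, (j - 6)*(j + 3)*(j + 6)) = j^2 - 36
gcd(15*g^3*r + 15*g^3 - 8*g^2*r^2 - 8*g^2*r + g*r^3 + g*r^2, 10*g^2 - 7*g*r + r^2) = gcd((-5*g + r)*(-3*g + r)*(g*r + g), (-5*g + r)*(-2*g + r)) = -5*g + r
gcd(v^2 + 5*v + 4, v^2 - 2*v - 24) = v + 4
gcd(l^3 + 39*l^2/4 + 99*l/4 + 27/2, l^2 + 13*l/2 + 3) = l + 6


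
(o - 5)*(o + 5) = o^2 - 25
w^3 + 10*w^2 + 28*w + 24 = (w + 2)^2*(w + 6)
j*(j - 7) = j^2 - 7*j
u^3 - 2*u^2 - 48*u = u*(u - 8)*(u + 6)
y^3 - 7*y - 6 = (y - 3)*(y + 1)*(y + 2)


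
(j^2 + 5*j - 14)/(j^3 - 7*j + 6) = (j + 7)/(j^2 + 2*j - 3)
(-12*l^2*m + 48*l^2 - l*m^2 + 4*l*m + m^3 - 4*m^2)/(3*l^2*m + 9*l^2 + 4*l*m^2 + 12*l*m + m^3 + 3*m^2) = (-4*l*m + 16*l + m^2 - 4*m)/(l*m + 3*l + m^2 + 3*m)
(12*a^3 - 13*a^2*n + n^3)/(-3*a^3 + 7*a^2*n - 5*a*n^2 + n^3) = (-4*a - n)/(a - n)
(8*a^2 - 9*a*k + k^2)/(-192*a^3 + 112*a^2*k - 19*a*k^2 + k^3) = (-a + k)/(24*a^2 - 11*a*k + k^2)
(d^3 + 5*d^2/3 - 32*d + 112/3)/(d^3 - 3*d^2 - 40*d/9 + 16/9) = 3*(3*d^2 + 17*d - 28)/(9*d^2 + 9*d - 4)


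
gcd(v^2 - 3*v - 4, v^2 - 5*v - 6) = v + 1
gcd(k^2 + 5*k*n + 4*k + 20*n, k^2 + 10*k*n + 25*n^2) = k + 5*n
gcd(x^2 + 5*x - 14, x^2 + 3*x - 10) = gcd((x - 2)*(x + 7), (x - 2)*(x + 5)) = x - 2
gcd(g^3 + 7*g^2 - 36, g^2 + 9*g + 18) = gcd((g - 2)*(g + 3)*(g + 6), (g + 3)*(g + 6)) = g^2 + 9*g + 18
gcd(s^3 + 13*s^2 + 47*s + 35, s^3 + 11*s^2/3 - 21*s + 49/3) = s + 7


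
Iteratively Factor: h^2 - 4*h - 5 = (h - 5)*(h + 1)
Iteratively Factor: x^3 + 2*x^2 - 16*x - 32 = (x + 2)*(x^2 - 16) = (x - 4)*(x + 2)*(x + 4)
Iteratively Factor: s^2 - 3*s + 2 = (s - 1)*(s - 2)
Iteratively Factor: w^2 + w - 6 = (w - 2)*(w + 3)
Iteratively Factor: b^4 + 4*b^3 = (b)*(b^3 + 4*b^2) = b*(b + 4)*(b^2) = b^2*(b + 4)*(b)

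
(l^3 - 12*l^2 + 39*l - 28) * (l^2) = l^5 - 12*l^4 + 39*l^3 - 28*l^2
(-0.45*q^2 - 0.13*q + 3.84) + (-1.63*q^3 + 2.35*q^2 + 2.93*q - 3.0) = -1.63*q^3 + 1.9*q^2 + 2.8*q + 0.84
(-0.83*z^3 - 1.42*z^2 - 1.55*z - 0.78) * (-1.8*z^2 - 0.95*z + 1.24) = 1.494*z^5 + 3.3445*z^4 + 3.1098*z^3 + 1.1157*z^2 - 1.181*z - 0.9672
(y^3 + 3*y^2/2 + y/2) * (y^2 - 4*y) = y^5 - 5*y^4/2 - 11*y^3/2 - 2*y^2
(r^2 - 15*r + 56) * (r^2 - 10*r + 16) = r^4 - 25*r^3 + 222*r^2 - 800*r + 896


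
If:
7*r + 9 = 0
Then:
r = -9/7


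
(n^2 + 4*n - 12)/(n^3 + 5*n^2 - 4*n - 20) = (n + 6)/(n^2 + 7*n + 10)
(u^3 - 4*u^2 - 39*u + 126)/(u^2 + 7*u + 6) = (u^2 - 10*u + 21)/(u + 1)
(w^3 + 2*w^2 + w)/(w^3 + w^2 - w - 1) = w/(w - 1)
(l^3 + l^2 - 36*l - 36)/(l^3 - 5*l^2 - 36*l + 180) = (l + 1)/(l - 5)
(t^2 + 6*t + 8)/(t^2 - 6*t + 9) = (t^2 + 6*t + 8)/(t^2 - 6*t + 9)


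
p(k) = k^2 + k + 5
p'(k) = 2*k + 1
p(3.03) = 17.21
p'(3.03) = 7.06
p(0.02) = 5.02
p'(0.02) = 1.04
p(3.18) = 18.29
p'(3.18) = 7.36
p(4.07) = 25.63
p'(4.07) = 9.14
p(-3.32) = 12.70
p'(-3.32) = -5.64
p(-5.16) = 26.47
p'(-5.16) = -9.32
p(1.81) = 10.09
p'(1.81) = 4.62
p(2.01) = 11.05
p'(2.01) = 5.02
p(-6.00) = 35.00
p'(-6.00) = -11.00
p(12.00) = 161.00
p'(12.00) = 25.00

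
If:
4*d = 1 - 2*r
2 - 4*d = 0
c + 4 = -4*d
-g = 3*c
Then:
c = -6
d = 1/2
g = 18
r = -1/2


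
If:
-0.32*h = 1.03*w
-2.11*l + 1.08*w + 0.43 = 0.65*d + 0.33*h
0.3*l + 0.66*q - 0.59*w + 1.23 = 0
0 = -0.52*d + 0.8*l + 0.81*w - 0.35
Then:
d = 2.11652856789513*w - 0.243940143457828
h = -3.21875*w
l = 0.363243569131833*w + 0.278938906752412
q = 0.728828680697652*w - 1.99042677579655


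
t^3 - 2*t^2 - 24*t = t*(t - 6)*(t + 4)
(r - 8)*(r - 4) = r^2 - 12*r + 32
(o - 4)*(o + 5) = o^2 + o - 20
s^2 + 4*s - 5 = (s - 1)*(s + 5)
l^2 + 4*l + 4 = (l + 2)^2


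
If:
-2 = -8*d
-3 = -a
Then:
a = 3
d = 1/4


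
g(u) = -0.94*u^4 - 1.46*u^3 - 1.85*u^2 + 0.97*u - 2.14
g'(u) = -3.76*u^3 - 4.38*u^2 - 3.7*u + 0.97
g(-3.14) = -69.60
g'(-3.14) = 85.81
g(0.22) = -2.03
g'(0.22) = -0.10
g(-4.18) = -218.86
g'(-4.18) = 214.52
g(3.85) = -315.67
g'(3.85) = -292.77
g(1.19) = -7.95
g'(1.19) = -15.97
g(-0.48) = -2.92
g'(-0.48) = 2.15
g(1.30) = -9.90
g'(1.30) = -19.50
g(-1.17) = -5.23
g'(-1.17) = 5.33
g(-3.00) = -58.42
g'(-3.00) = 74.17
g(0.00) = -2.14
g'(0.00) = 0.97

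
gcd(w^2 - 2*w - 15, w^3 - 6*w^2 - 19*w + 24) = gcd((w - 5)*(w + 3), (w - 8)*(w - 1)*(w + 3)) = w + 3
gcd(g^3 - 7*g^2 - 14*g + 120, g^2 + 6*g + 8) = g + 4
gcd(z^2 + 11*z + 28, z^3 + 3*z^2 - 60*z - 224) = z^2 + 11*z + 28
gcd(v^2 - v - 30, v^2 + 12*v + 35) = v + 5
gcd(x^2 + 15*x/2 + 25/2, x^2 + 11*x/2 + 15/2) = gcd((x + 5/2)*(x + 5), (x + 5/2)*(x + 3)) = x + 5/2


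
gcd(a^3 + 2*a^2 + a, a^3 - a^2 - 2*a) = a^2 + a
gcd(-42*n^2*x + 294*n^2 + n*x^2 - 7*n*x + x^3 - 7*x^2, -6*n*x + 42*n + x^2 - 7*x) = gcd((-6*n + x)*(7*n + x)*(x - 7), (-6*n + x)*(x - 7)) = -6*n*x + 42*n + x^2 - 7*x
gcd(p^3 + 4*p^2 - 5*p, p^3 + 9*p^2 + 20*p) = p^2 + 5*p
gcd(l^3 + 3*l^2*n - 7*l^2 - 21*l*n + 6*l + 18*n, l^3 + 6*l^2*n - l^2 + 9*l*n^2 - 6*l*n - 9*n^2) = l^2 + 3*l*n - l - 3*n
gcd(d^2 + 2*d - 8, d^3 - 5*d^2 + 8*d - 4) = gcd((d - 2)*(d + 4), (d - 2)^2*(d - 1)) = d - 2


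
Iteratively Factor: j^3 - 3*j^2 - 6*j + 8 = (j - 4)*(j^2 + j - 2) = (j - 4)*(j + 2)*(j - 1)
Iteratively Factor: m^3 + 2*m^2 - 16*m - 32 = (m + 4)*(m^2 - 2*m - 8) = (m + 2)*(m + 4)*(m - 4)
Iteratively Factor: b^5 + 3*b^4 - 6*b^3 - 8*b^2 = (b + 4)*(b^4 - b^3 - 2*b^2) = (b - 2)*(b + 4)*(b^3 + b^2) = b*(b - 2)*(b + 4)*(b^2 + b) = b*(b - 2)*(b + 1)*(b + 4)*(b)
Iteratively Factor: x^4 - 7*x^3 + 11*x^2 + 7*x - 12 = (x - 1)*(x^3 - 6*x^2 + 5*x + 12) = (x - 1)*(x + 1)*(x^2 - 7*x + 12) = (x - 3)*(x - 1)*(x + 1)*(x - 4)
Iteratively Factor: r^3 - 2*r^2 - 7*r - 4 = (r + 1)*(r^2 - 3*r - 4) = (r - 4)*(r + 1)*(r + 1)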